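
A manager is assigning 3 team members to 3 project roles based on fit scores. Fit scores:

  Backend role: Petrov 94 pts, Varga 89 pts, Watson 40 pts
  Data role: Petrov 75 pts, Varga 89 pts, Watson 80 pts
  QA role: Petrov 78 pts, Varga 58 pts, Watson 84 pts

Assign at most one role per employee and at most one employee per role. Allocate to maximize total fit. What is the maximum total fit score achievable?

Maximum total: 267 pts

Optimal: Petrov→Backend role (94 pts), Varga→Data role (89 pts), Watson→QA role (84 pts) — total 94+89+84 = 267 pts.
Swapping Watson↔Varga (Watson→Data role 80 pts, Varga→QA role 58 pts) loses 35.
Checked against all permutations: 267 pts is optimal.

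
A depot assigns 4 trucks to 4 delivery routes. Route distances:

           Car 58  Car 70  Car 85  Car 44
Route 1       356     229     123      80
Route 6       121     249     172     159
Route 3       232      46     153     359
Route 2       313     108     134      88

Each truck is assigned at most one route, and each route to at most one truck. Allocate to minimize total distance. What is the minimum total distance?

Optimal: Car 58→Route 6 (121 km), Car 70→Route 3 (46 km), Car 85→Route 1 (123 km), Car 44→Route 2 (88 km) — total 121+46+123+88 = 378 km.
Swapping Car 58↔Car 85 (Car 58→Route 1 356 km, Car 85→Route 6 172 km) adds 284.

Minimum total: 378 km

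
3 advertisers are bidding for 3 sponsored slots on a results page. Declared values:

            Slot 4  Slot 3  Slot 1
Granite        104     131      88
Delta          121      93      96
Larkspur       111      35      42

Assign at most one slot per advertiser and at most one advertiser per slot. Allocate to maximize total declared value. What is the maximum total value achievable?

Max total: $338

Optimal: Granite→Slot 3 ($131), Delta→Slot 1 ($96), Larkspur→Slot 4 ($111) — total 131+96+111 = $338.
Column-greedy (each slot in turn goes to its best remaining advertiser) gives $294, worse by 44.
Swapping Granite↔Larkspur (Granite→Slot 4 $104, Larkspur→Slot 3 $35) loses 103.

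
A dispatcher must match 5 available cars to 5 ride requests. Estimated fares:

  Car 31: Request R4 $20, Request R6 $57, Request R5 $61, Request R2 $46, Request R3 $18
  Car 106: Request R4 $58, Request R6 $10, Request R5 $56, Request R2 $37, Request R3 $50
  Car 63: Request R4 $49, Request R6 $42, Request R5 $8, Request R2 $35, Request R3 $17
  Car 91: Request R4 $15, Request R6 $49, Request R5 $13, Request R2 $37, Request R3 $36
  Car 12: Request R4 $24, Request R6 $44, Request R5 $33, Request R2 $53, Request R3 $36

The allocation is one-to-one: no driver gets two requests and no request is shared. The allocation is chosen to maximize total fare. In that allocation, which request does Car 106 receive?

Optimal: Car 31→Request R5 ($61), Car 106→Request R3 ($50), Car 63→Request R4 ($49), Car 91→Request R6 ($49), Car 12→Request R2 ($53) — total 61+50+49+49+53 = $262.
Max-entry greedy (repeatedly take the single best remaining cell) gives $238, worse by 24.
Swapping Car 106↔Car 91 (Car 106→Request R6 $10, Car 91→Request R3 $36) loses 53.
Car 106's own top request is Request R4 ($58), but forcing Car 106→Request R4 and reassigning the rest optimally gives only $250 — worse by 12.

Car 106 receives Request R3.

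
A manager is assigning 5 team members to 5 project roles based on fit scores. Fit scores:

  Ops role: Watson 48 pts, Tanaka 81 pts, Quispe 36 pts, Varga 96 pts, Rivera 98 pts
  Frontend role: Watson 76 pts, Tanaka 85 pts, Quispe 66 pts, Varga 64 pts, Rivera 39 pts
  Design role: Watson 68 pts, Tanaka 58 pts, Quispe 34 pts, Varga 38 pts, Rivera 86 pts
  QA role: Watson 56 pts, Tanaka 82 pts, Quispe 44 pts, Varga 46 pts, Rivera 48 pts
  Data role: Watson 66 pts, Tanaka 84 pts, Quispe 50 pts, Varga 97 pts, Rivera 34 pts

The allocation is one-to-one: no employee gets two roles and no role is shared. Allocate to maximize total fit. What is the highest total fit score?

Optimal: Watson→Design role (68 pts), Tanaka→QA role (82 pts), Quispe→Frontend role (66 pts), Varga→Data role (97 pts), Rivera→Ops role (98 pts) — total 68+82+66+97+98 = 411 pts.
Row-greedy (each employee in turn takes its best remaining role) gives 386 pts, worse by 25.
Next-best assignment: Watson→Data role, Tanaka→QA role, Quispe→Frontend role, Varga→Ops role, Rivera→Design role = 396 pts.
Swapping Quispe↔Rivera (Quispe→Ops role 36 pts, Rivera→Frontend role 39 pts) loses 89.

Max total: 411 pts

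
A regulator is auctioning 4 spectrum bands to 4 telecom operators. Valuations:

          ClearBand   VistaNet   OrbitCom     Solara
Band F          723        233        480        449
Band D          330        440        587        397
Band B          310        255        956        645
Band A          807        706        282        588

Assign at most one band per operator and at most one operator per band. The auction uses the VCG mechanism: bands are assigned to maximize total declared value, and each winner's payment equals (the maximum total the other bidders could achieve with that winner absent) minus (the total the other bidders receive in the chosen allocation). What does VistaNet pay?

VistaNet pays $191M.

Efficient allocation: ClearBand→Band F ($723M), VistaNet→Band A ($706M), OrbitCom→Band B ($956M), Solara→Band D ($397M); total welfare W = $2782M.
VistaNet receives Band A at value $706M, so the others get W − 706 = $2076M.
Without VistaNet: best allocation of the remaining 3 bidders over all 4 bands is ClearBand→Band F ($723M), OrbitCom→Band B ($956M), Solara→Band A ($588M), total $2267M.
VCG payment = (others' best without VistaNet) − (others' welfare with VistaNet) = 2267 − 2076 = $191M.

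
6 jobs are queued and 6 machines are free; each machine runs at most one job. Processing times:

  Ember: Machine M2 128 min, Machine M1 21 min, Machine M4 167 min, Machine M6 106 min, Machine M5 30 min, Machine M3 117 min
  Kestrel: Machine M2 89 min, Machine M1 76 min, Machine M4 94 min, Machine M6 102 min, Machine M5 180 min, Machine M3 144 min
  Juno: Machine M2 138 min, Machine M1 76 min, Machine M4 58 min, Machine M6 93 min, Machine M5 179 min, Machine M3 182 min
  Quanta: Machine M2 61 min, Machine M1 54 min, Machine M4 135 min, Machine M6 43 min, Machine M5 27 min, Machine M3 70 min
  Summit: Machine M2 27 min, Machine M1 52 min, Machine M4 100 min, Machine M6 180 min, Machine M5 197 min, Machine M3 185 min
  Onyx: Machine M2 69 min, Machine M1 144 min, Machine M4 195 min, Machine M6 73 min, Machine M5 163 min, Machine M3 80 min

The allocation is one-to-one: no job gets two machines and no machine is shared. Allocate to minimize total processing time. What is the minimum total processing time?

Treat this as an assignment problem: match each job to one machine.
Optimal: Ember→Machine M5 (30 min), Kestrel→Machine M1 (76 min), Juno→Machine M4 (58 min), Quanta→Machine M6 (43 min), Summit→Machine M2 (27 min), Onyx→Machine M3 (80 min) — total 30+76+58+43+27+80 = 314 min.
Column-greedy (each machine in turn goes to its cheapest remaining job) gives 456 min, worse by 142.
Swapping Ember↔Summit (Ember→Machine M2 128 min, Summit→Machine M5 197 min) adds 268.
No other one-to-one assignment undercuts 314 min.

Minimum total: 314 min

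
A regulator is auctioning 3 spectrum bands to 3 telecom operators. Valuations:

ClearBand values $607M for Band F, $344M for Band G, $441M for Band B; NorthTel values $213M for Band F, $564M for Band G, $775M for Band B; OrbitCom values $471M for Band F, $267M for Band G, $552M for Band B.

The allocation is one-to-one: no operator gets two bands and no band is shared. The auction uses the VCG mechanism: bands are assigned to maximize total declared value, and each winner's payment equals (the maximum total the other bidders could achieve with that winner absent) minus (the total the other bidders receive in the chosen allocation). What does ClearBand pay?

Efficient allocation: ClearBand→Band F ($607M), NorthTel→Band G ($564M), OrbitCom→Band B ($552M); total welfare W = $1723M.
ClearBand receives Band F at value $607M, so the others get W − 607 = $1116M.
Without ClearBand: best allocation of the remaining 2 bidders over all 3 bands is NorthTel→Band B ($775M), OrbitCom→Band F ($471M), total $1246M.
VCG payment = (others' best without ClearBand) − (others' welfare with ClearBand) = 1246 − 1116 = $130M.

ClearBand pays $130M.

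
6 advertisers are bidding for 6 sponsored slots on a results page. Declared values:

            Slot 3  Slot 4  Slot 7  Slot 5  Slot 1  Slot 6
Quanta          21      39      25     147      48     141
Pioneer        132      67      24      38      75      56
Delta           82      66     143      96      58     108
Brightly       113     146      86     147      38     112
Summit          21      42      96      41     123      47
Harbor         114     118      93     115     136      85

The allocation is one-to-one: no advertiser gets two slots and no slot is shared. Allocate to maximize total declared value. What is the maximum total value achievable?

This is a one-to-one assignment (maximum-weight bipartite matching).
Optimal: Quanta→Slot 6 ($141), Pioneer→Slot 3 ($132), Delta→Slot 7 ($143), Brightly→Slot 5 ($147), Summit→Slot 1 ($123), Harbor→Slot 4 ($118) — total 141+132+143+147+123+118 = $804.
Swapping Quanta↔Summit (Quanta→Slot 1 $48, Summit→Slot 6 $47) loses 169.
Checked against all permutations: $804 is optimal.

Max total: $804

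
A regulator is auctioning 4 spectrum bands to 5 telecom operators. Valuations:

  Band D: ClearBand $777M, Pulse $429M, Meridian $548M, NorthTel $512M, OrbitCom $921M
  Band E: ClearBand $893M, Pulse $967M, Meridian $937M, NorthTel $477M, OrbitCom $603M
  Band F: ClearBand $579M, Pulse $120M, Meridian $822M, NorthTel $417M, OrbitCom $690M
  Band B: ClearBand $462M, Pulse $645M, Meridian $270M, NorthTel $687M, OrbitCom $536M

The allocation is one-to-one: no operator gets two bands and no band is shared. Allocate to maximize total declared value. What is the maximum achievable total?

Optimal: OrbitCom→Band D ($921M), Pulse→Band E ($967M), Meridian→Band F ($822M), NorthTel→Band B ($687M) — total 921+967+822+687 = $3397M.
Swapping OrbitCom↔Meridian (OrbitCom→Band F $690M, Meridian→Band D $548M) loses 505.
Checked against all permutations: $3397M is optimal.

Maximum total: $3397M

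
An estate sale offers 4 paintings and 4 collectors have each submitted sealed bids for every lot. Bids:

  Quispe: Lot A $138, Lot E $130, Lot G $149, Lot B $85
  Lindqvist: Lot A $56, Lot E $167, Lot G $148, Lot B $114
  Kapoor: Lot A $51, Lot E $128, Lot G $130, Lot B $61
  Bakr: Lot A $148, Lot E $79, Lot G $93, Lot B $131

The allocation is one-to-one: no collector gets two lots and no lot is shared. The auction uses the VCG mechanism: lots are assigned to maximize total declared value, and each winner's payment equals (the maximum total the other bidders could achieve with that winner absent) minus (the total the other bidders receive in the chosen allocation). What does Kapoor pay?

Kapoor pays $28.

Efficient allocation: Quispe→Lot A ($138), Lindqvist→Lot E ($167), Kapoor→Lot G ($130), Bakr→Lot B ($131); total welfare W = $566.
Kapoor receives Lot G at value $130, so the others get W − 130 = $436.
Without Kapoor: best allocation of the remaining 3 bidders over all 4 lots is Quispe→Lot G ($149), Lindqvist→Lot E ($167), Bakr→Lot A ($148), total $464.
VCG payment = (others' best without Kapoor) − (others' welfare with Kapoor) = 464 − 436 = $28.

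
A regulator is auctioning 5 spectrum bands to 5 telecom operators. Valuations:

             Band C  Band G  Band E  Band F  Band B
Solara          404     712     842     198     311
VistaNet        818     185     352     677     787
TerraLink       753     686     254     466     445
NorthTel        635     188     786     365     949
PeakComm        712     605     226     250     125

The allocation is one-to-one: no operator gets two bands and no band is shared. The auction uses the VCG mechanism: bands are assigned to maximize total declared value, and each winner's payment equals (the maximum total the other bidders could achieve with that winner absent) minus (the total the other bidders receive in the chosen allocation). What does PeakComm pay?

PeakComm pays $141M.

Efficient allocation: Solara→Band E ($842M), VistaNet→Band F ($677M), TerraLink→Band G ($686M), NorthTel→Band B ($949M), PeakComm→Band C ($712M); total welfare W = $3866M.
PeakComm receives Band C at value $712M, so the others get W − 712 = $3154M.
Without PeakComm: best allocation of the remaining 4 bidders over all 5 bands is Solara→Band E ($842M), VistaNet→Band C ($818M), TerraLink→Band G ($686M), NorthTel→Band B ($949M), total $3295M.
VCG payment = (others' best without PeakComm) − (others' welfare with PeakComm) = 3295 − 3154 = $141M.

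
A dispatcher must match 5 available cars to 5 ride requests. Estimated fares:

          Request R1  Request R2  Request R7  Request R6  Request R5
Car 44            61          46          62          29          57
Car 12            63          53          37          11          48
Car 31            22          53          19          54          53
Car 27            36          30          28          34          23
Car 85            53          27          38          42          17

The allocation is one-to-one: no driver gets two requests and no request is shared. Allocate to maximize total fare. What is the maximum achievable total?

Max total: $255

This is the linear assignment problem.
Optimal: Car 44→Request R7 ($62), Car 12→Request R2 ($53), Car 31→Request R5 ($53), Car 27→Request R6 ($34), Car 85→Request R1 ($53) — total 62+53+53+34+53 = $255.
Max-entry greedy (repeatedly take the single best remaining cell) gives $226, worse by 29.
Next-best assignment: Car 44→Request R7, Car 12→Request R1, Car 31→Request R5, Car 27→Request R2, Car 85→Request R6 = $250.
Swapping Car 44↔Car 27 (Car 44→Request R6 $29, Car 27→Request R7 $28) loses 39.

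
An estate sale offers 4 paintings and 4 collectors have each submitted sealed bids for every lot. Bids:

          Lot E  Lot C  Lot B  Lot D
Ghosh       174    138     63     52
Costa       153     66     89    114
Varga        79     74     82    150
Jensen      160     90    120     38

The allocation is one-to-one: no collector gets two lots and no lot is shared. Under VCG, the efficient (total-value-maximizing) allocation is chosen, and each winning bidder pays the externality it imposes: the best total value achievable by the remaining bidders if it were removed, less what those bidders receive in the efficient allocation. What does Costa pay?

Efficient allocation: Ghosh→Lot C ($138), Costa→Lot E ($153), Varga→Lot D ($150), Jensen→Lot B ($120); total welfare W = $561.
Costa receives Lot E at value $153, so the others get W − 153 = $408.
Without Costa: best allocation of the remaining 3 bidders over all 4 lots is Ghosh→Lot C ($138), Varga→Lot D ($150), Jensen→Lot E ($160), total $448.
VCG payment = (others' best without Costa) − (others' welfare with Costa) = 448 − 408 = $40.

Costa pays $40.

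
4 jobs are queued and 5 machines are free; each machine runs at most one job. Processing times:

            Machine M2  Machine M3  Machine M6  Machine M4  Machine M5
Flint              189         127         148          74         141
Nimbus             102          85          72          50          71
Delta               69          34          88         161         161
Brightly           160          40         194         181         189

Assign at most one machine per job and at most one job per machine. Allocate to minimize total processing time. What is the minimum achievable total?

Minimum total: 254 min

This is a one-to-one assignment (minimum-cost bipartite matching).
Optimal: Flint→Machine M4 (74 min), Nimbus→Machine M5 (71 min), Delta→Machine M2 (69 min), Brightly→Machine M3 (40 min) — total 74+71+69+40 = 254 min.
Row-greedy (each job in turn takes its cheapest remaining machine) gives 339 min, worse by 85.
Next-best assignment: Flint→Machine M4, Nimbus→Machine M6, Delta→Machine M2, Brightly→Machine M3 = 255 min.
Swapping Nimbus↔Delta (Nimbus→Machine M2 102 min, Delta→Machine M5 161 min) adds 123.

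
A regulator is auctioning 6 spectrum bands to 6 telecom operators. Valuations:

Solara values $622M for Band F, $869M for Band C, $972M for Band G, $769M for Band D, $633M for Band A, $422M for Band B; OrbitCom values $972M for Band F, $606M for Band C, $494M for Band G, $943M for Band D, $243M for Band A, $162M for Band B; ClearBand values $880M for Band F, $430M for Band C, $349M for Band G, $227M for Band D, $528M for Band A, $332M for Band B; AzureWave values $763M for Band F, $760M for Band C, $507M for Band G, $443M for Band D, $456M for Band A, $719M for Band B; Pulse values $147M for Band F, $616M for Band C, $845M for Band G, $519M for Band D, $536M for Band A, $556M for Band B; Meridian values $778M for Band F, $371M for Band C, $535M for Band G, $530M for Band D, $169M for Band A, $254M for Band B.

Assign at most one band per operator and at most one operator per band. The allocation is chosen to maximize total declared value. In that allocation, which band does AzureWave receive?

Optimal: Solara→Band C ($869M), OrbitCom→Band D ($943M), ClearBand→Band A ($528M), AzureWave→Band B ($719M), Pulse→Band G ($845M), Meridian→Band F ($778M) — total 869+943+528+719+845+778 = $4682M.
Max-entry greedy (repeatedly take the single best remaining cell) gives $4318M, worse by 364.
AzureWave's own top band is Band F ($763M), but forcing AzureWave→Band F and reassigning the rest optimally gives only $4202M — worse by 480.

AzureWave receives Band B.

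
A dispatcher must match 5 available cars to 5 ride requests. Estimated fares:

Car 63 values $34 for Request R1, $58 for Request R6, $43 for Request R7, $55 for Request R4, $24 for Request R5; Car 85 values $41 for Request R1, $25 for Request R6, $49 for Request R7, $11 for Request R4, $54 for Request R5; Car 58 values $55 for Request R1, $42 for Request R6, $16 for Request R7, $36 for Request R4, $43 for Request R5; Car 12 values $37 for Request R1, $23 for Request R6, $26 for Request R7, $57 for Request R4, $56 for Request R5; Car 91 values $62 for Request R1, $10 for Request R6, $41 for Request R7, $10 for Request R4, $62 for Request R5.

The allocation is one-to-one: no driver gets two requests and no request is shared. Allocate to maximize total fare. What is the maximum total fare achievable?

Max total: $281

Optimal: Car 63→Request R6 ($58), Car 85→Request R7 ($49), Car 58→Request R1 ($55), Car 12→Request R4 ($57), Car 91→Request R5 ($62) — total 58+49+55+57+62 = $281.
Next-best assignment: Car 63→Request R6, Car 85→Request R7, Car 58→Request R5, Car 12→Request R4, Car 91→Request R1 = $269.
Swapping Car 85↔Car 63 (Car 85→Request R6 $25, Car 63→Request R7 $43) loses 39.
Every other assignment is strictly worse.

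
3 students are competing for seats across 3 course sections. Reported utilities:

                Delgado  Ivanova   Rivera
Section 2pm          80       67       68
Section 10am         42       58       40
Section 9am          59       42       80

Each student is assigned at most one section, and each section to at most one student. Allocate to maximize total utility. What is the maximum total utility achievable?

Max total: 218 points

Optimal: Delgado→Section 2pm (80 points), Ivanova→Section 10am (58 points), Rivera→Section 9am (80 points) — total 80+58+80 = 218 points.
Next-best assignment: Delgado→Section 10am, Ivanova→Section 2pm, Rivera→Section 9am = 189 points.
Every other assignment is strictly worse.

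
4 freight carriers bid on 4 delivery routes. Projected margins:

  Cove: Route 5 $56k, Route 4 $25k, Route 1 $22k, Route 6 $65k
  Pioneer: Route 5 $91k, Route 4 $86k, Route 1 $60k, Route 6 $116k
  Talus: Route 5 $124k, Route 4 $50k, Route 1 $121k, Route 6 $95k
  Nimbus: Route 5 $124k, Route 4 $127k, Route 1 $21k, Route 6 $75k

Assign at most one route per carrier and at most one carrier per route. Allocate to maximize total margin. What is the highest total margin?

Optimal: Cove→Route 5 ($56k), Pioneer→Route 6 ($116k), Talus→Route 1 ($121k), Nimbus→Route 4 ($127k) — total 56+116+121+127 = $420k.
Column-greedy (each route in turn goes to its best remaining carrier) gives $376k, worse by 44.
Next-best assignment: Cove→Route 6, Pioneer→Route 5, Talus→Route 1, Nimbus→Route 4 = $404k.
Swapping Cove↔Nimbus (Cove→Route 4 $25k, Nimbus→Route 5 $124k) loses 34.

Maximum total: $420k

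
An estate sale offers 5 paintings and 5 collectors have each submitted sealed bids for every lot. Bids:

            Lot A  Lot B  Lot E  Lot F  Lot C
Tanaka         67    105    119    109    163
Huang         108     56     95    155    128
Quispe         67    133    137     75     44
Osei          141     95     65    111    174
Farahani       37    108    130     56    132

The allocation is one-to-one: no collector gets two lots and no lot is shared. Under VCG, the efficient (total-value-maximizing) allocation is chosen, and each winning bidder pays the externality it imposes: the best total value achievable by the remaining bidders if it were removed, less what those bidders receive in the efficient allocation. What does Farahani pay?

Efficient allocation: Tanaka→Lot C ($163), Huang→Lot F ($155), Quispe→Lot B ($133), Osei→Lot A ($141), Farahani→Lot E ($130); total welfare W = $722.
Farahani receives Lot E at value $130, so the others get W − 130 = $592.
Without Farahani: best allocation of the remaining 4 bidders over all 5 lots is Tanaka→Lot C ($163), Huang→Lot F ($155), Quispe→Lot E ($137), Osei→Lot A ($141), total $596.
VCG payment = (others' best without Farahani) − (others' welfare with Farahani) = 596 − 592 = $4.

Farahani pays $4.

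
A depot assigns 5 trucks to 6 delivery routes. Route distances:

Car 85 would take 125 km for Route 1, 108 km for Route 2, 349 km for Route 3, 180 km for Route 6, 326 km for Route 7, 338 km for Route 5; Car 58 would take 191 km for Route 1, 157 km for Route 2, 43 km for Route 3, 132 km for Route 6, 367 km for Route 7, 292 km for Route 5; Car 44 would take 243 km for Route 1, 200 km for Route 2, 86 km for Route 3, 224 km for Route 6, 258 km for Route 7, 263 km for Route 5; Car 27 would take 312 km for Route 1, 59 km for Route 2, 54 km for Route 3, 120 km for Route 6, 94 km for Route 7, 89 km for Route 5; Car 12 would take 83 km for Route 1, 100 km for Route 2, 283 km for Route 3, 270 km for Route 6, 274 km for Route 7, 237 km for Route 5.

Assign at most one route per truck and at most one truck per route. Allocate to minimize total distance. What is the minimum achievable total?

Min total: 498 km

Optimal: Car 85→Route 2 (108 km), Car 58→Route 6 (132 km), Car 44→Route 3 (86 km), Car 27→Route 5 (89 km), Car 12→Route 1 (83 km) — total 108+132+86+89+83 = 498 km.
Row-greedy (each truck in turn takes its cheapest remaining route) gives 547 km, worse by 49.
Next-best assignment: Car 85→Route 2, Car 58→Route 6, Car 44→Route 3, Car 27→Route 7, Car 12→Route 1 = 503 km.
Checked against all permutations: 498 km is optimal.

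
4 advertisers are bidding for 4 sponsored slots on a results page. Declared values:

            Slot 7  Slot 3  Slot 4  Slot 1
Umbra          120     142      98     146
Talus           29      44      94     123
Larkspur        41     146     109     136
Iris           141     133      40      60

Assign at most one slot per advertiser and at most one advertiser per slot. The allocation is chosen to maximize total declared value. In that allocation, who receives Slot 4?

Talus receives Slot 4.

This is the linear assignment problem.
Optimal: Umbra→Slot 1 ($146), Talus→Slot 4 ($94), Larkspur→Slot 3 ($146), Iris→Slot 7 ($141) — total 146+94+146+141 = $527.
Column-greedy (each slot in turn goes to its best remaining advertiser) gives $508, worse by 19.
No other one-to-one assignment exceeds $527.
Talus's own top slot is Slot 1 ($123), but forcing Talus→Slot 1 and reassigning the rest optimally gives only $515 — worse by 12.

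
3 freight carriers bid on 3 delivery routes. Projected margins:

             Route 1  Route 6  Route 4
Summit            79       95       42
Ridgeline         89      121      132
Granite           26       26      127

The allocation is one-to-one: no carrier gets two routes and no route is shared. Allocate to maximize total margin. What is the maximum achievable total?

Max total: $327k

Optimal: Summit→Route 1 ($79k), Ridgeline→Route 6 ($121k), Granite→Route 4 ($127k) — total 79+121+127 = $327k.
Max-entry greedy (repeatedly take the single best remaining cell) gives $253k, worse by 74.
Checked against all permutations: $327k is optimal.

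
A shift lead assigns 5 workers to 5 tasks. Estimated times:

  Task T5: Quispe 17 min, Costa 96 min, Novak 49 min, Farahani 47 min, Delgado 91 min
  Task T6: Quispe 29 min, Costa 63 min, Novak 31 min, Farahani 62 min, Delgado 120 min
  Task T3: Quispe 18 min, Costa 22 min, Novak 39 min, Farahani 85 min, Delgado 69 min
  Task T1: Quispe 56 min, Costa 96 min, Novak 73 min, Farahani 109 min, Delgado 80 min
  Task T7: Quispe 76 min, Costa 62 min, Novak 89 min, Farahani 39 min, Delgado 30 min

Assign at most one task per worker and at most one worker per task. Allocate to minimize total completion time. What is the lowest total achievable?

Minimum total: 186 min

Optimal: Quispe→Task T1 (56 min), Costa→Task T3 (22 min), Novak→Task T6 (31 min), Farahani→Task T5 (47 min), Delgado→Task T7 (30 min) — total 56+22+31+47+30 = 186 min.
Column-greedy (each task in turn goes to its cheapest remaining worker) gives 189 min, worse by 3.
No other one-to-one assignment undercuts 186 min.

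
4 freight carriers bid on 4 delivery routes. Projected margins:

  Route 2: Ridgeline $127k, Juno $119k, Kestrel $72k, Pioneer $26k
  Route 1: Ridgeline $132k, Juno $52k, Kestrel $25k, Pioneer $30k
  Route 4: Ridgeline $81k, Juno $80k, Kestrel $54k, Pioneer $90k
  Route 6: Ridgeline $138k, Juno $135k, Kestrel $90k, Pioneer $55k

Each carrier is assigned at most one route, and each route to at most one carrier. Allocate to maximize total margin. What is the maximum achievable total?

Max total: $431k

Optimal: Ridgeline→Route 1 ($132k), Juno→Route 2 ($119k), Kestrel→Route 6 ($90k), Pioneer→Route 4 ($90k) — total 132+119+90+90 = $431k.
Max-entry greedy (repeatedly take the single best remaining cell) gives $372k, worse by 59.
Checked against all permutations: $431k is optimal.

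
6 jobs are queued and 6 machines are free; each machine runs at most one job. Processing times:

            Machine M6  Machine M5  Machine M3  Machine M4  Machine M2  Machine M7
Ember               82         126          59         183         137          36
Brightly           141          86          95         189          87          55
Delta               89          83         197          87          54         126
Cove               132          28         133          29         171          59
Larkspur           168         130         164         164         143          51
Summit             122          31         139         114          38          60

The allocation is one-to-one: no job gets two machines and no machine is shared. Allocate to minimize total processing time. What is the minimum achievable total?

Min total: 342 min

Treat this as an assignment problem: match each job to one machine.
Optimal: Ember→Machine M6 (82 min), Brightly→Machine M3 (95 min), Delta→Machine M2 (54 min), Cove→Machine M4 (29 min), Larkspur→Machine M7 (51 min), Summit→Machine M5 (31 min) — total 82+95+54+29+51+31 = 342 min.
Row-greedy (each job in turn takes its cheapest remaining machine) gives 491 min, worse by 149.
Checked against all permutations: 342 min is optimal.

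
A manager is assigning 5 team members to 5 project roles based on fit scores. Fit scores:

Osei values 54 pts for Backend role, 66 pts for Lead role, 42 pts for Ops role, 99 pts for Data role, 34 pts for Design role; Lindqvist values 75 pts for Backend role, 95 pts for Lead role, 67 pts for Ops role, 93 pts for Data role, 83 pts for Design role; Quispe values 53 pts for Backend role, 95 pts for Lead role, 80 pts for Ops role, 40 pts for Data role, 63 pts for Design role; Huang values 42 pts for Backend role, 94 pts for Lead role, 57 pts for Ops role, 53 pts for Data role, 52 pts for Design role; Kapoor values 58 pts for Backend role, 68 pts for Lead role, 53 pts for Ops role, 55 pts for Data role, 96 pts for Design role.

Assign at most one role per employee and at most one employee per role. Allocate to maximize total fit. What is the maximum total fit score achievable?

This is a one-to-one assignment (maximum-weight bipartite matching).
Optimal: Osei→Data role (99 pts), Lindqvist→Backend role (75 pts), Quispe→Ops role (80 pts), Huang→Lead role (94 pts), Kapoor→Design role (96 pts) — total 99+75+80+94+96 = 444 pts.
Row-greedy (each employee in turn takes its best remaining role) gives 384 pts, worse by 60.

Max total: 444 pts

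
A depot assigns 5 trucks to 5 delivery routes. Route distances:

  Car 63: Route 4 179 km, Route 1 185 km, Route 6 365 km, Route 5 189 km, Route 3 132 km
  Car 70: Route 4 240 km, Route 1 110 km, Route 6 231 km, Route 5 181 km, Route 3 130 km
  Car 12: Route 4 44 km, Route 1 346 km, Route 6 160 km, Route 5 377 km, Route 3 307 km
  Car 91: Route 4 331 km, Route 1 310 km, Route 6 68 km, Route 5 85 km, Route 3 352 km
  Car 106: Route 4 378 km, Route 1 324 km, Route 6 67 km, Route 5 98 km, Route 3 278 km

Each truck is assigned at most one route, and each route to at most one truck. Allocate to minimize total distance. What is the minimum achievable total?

This is a one-to-one assignment (minimum-cost bipartite matching).
Optimal: Car 63→Route 3 (132 km), Car 70→Route 1 (110 km), Car 12→Route 4 (44 km), Car 91→Route 5 (85 km), Car 106→Route 6 (67 km) — total 132+110+44+85+67 = 438 km.
Row-greedy (each truck in turn takes its cheapest remaining route) gives 452 km, worse by 14.
Next-best assignment: Car 63→Route 3, Car 70→Route 1, Car 12→Route 4, Car 91→Route 6, Car 106→Route 5 = 452 km.

Minimum total: 438 km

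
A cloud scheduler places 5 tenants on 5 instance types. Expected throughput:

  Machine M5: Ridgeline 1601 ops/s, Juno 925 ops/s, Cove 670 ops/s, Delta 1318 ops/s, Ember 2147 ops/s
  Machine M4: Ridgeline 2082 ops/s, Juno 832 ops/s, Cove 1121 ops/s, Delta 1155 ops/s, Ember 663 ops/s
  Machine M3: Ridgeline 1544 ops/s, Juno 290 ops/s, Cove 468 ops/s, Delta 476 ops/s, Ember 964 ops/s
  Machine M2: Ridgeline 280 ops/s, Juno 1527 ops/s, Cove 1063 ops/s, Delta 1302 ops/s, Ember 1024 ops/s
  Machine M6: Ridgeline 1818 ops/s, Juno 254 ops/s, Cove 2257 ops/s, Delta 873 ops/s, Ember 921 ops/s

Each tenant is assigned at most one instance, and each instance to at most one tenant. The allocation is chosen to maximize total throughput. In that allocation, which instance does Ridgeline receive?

Optimal: Ridgeline→Machine M3 (1544 ops/s), Juno→Machine M2 (1527 ops/s), Cove→Machine M6 (2257 ops/s), Delta→Machine M4 (1155 ops/s), Ember→Machine M5 (2147 ops/s) — total 1544+1527+2257+1155+2147 = 8630 ops/s.
Max-entry greedy (repeatedly take the single best remaining cell) gives 8489 ops/s, worse by 141.
Ridgeline's own top instance is Machine M4 (2082 ops/s), but forcing Ridgeline→Machine M4 and reassigning the rest optimally gives only 8489 ops/s — worse by 141.

Ridgeline receives Machine M3.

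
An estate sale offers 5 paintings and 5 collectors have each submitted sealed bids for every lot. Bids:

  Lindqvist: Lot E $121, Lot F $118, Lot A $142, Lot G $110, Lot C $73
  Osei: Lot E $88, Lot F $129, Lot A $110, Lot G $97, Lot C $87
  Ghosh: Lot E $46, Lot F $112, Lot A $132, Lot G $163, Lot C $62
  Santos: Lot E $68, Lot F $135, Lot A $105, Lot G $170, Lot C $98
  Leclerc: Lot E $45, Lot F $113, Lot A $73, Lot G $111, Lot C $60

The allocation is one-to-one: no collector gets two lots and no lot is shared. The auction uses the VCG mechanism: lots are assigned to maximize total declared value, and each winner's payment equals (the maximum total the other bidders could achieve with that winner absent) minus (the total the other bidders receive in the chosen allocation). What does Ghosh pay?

Efficient allocation: Lindqvist→Lot E ($121), Osei→Lot C ($87), Ghosh→Lot A ($132), Santos→Lot G ($170), Leclerc→Lot F ($113); total welfare W = $623.
Ghosh receives Lot A at value $132, so the others get W − 132 = $491.
Without Ghosh: best allocation of the remaining 4 bidders over all 5 lots is Lindqvist→Lot E ($121), Osei→Lot A ($110), Santos→Lot G ($170), Leclerc→Lot F ($113), total $514.
VCG payment = (others' best without Ghosh) − (others' welfare with Ghosh) = 514 − 491 = $23.

Ghosh pays $23.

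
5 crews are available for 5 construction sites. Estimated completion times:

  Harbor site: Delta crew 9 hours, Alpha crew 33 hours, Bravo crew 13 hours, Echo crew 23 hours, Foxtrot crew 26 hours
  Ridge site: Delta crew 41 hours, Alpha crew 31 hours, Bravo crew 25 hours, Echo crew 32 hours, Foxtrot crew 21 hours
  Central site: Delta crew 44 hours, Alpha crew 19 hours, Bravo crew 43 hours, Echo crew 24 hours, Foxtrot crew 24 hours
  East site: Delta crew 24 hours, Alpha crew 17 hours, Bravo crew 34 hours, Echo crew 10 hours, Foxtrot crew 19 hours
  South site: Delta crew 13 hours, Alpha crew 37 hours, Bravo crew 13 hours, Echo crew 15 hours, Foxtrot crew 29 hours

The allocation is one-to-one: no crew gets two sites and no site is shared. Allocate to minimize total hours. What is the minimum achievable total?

Minimum total: 72 hours

This is a one-to-one assignment (minimum-cost bipartite matching).
Optimal: Delta crew→Harbor site (9 hours), Alpha crew→Central site (19 hours), Bravo crew→South site (13 hours), Echo crew→East site (10 hours), Foxtrot crew→Ridge site (21 hours) — total 9+19+13+10+21 = 72 hours.
Row-greedy (each crew in turn takes its cheapest remaining site) gives 84 hours, worse by 12.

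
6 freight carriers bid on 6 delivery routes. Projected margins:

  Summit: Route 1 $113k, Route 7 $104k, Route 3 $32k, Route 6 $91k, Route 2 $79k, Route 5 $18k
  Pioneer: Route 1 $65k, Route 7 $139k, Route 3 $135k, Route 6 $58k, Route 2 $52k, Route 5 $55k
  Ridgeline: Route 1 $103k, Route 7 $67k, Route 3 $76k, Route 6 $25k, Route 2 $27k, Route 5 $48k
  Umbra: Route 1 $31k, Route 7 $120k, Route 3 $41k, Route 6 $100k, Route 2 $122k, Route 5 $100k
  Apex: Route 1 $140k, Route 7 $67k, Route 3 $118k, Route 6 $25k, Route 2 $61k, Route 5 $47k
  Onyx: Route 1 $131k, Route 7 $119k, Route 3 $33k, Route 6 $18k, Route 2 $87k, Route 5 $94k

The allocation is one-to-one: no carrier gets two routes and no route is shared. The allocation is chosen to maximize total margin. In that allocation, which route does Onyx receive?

Optimal: Summit→Route 6 ($91k), Pioneer→Route 7 ($139k), Ridgeline→Route 1 ($103k), Umbra→Route 2 ($122k), Apex→Route 3 ($118k), Onyx→Route 5 ($94k) — total 91+139+103+122+118+94 = $667k.
Column-greedy (each route in turn goes to its best remaining carrier) gives $560k, worse by 107.
Swapping Onyx↔Apex (Onyx→Route 3 $33k, Apex→Route 5 $47k) loses 132.
Every other assignment is strictly worse.
Onyx's own top route is Route 1 ($131k), but forcing Onyx→Route 1 and reassigning the rest optimally gives only $649k — worse by 18.

Onyx receives Route 5.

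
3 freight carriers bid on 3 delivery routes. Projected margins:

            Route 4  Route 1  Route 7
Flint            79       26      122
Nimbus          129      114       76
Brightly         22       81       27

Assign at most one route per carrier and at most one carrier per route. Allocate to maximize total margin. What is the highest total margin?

Maximum total: $332k

Optimal: Flint→Route 7 ($122k), Nimbus→Route 4 ($129k), Brightly→Route 1 ($81k) — total 122+129+81 = $332k.
Next-best assignment: Flint→Route 7, Nimbus→Route 1, Brightly→Route 4 = $258k.
Checked against all permutations: $332k is optimal.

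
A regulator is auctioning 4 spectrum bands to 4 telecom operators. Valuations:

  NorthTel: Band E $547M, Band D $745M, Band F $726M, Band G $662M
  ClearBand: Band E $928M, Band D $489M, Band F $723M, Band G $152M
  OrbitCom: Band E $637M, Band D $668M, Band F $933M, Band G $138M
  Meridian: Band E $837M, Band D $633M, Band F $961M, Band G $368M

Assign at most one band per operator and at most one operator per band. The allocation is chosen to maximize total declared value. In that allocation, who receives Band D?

This is the linear assignment problem.
Optimal: NorthTel→Band G ($662M), ClearBand→Band E ($928M), OrbitCom→Band D ($668M), Meridian→Band F ($961M) — total 662+928+668+961 = $3219M.
Row-greedy (each operator in turn takes its best remaining band) gives $2974M, worse by 245.
Next-best assignment: NorthTel→Band G, ClearBand→Band E, OrbitCom→Band F, Meridian→Band D = $3156M.
Swapping OrbitCom↔Meridian (OrbitCom→Band F $933M, Meridian→Band D $633M) loses 63.
OrbitCom's own top band is Band F ($933M), but forcing OrbitCom→Band F and reassigning the rest optimally gives only $3156M — worse by 63.

OrbitCom receives Band D.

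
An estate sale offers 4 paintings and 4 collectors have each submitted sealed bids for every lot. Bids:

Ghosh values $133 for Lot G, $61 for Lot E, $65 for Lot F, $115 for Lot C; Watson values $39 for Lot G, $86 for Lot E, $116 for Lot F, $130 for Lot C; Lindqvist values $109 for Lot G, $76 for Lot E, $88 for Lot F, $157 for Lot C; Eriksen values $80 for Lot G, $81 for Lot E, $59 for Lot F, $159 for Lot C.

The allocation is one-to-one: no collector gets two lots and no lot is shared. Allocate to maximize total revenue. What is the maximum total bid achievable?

Maximum total: $487

Treat this as an assignment problem: match each collector to one lot.
Optimal: Ghosh→Lot G ($133), Watson→Lot F ($116), Lindqvist→Lot C ($157), Eriksen→Lot E ($81) — total 133+116+157+81 = $487.
Max-entry greedy (repeatedly take the single best remaining cell) gives $484, worse by 3.
Swapping Watson↔Ghosh (Watson→Lot G $39, Ghosh→Lot F $65) loses 145.
Every other assignment is strictly worse.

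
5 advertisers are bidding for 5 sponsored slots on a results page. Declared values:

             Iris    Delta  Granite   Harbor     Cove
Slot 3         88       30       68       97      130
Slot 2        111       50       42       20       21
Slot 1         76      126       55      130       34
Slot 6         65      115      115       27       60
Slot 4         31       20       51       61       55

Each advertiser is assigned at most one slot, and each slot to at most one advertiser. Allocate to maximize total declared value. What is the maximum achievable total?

Optimal: Iris→Slot 2 ($111), Delta→Slot 1 ($126), Granite→Slot 6 ($115), Harbor→Slot 4 ($61), Cove→Slot 3 ($130) — total 111+126+115+61+130 = $543.
Column-greedy (each slot in turn goes to its best remaining advertiser) gives $537, worse by 6.
Next-best assignment: Iris→Slot 2, Delta→Slot 6, Granite→Slot 4, Harbor→Slot 1, Cove→Slot 3 = $537.
No other one-to-one assignment exceeds $543.

Max total: $543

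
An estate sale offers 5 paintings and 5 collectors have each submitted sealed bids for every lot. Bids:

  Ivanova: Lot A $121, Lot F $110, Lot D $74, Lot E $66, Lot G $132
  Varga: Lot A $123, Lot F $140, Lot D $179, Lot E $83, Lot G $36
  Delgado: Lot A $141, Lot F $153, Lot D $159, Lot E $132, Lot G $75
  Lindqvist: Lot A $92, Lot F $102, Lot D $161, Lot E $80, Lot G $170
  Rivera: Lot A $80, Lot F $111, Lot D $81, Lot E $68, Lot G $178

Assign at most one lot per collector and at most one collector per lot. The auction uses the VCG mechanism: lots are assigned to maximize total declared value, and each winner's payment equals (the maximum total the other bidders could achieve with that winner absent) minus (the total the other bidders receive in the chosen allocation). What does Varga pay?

Varga pays $21.

Efficient allocation: Ivanova→Lot A ($121), Varga→Lot F ($140), Delgado→Lot E ($132), Lindqvist→Lot D ($161), Rivera→Lot G ($178); total welfare W = $732.
Varga receives Lot F at value $140, so the others get W − 140 = $592.
Without Varga: best allocation of the remaining 4 bidders over all 5 lots is Ivanova→Lot A ($121), Delgado→Lot F ($153), Lindqvist→Lot D ($161), Rivera→Lot G ($178), total $613.
VCG payment = (others' best without Varga) − (others' welfare with Varga) = 613 − 592 = $21.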